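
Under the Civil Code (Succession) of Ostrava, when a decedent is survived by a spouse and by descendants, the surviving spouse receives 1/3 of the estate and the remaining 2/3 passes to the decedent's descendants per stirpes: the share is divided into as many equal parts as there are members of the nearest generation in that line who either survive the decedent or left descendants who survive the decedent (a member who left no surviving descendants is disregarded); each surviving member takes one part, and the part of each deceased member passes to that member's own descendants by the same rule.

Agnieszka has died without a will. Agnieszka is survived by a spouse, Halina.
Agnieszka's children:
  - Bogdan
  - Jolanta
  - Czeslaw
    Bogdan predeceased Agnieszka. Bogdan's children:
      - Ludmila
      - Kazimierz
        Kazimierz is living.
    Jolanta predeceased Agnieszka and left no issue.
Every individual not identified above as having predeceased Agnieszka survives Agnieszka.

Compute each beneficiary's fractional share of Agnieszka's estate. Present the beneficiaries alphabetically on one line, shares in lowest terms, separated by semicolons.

Halina, as surviving spouse, takes 1/3.
The remaining 2/3 passes to Agnieszka's descendants per stirpes.
Jolanta left no surviving issue, so that branch lapses and is disregarded.
The 2/3 is divided into 2 equal shares of 1/3 among Bogdan, Czeslaw.
Bogdan predeceased; the 1/3 allotted to Bogdan's branch passes to Bogdan's issue by representation.
The 1/3 is divided into 2 equal shares of 1/6 among Ludmila, Kazimierz.
Ludmila is living and takes 1/6.
Kazimierz is living and takes 1/6.
Czeslaw is living and takes 1/3.

Czeslaw 1/3; Halina 1/3; Kazimierz 1/6; Ludmila 1/6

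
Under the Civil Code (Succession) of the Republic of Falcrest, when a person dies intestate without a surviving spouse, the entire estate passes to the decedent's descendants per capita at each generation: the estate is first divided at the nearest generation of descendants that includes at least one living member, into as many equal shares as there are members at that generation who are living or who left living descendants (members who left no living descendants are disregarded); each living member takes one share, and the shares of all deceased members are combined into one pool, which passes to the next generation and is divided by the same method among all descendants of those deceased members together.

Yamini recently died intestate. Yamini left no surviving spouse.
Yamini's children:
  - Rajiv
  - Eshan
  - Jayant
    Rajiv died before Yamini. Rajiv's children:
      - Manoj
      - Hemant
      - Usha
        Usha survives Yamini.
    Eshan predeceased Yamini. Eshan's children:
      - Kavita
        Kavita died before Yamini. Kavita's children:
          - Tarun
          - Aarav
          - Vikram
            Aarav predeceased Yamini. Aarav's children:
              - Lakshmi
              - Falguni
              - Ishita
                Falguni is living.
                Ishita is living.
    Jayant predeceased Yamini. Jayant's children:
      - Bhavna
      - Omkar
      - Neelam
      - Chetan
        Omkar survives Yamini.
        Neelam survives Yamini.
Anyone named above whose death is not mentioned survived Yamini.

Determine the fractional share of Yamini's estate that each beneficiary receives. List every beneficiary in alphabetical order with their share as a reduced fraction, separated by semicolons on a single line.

There is no surviving spouse, so the entire estate passes to Yamini's descendants per capita at each generation.
No one at generation 1 (Rajiv, Eshan, Jayant) is living; moving to the next generation.
At generation 2 (Manoj, Hemant, Usha, Kavita, Bhavna, Omkar, Neelam, Chetan) there are 8 shares of (1)/8 = 1/8 each.
Living: Manoj, Hemant, Usha, Bhavna, Omkar, Neelam, and Chetan — each takes 1/8.
Deceased: Kavita. That 1/8 share is carried to generation 3.
At generation 3 (Tarun, Aarav, Vikram) there are 3 shares of (1/8)/3 = 1/24 each.
Living: Tarun and Vikram — each takes 1/24.
Deceased: Aarav. That 1/24 share is carried to generation 4.
At generation 4 (Lakshmi, Falguni, Ishita) there are 3 shares of (1/24)/3 = 1/72 each.
Living: Lakshmi, Falguni, and Ishita — each takes 1/72.

Bhavna 1/8; Chetan 1/8; Falguni 1/72; Hemant 1/8; Ishita 1/72; Lakshmi 1/72; Manoj 1/8; Neelam 1/8; Omkar 1/8; Tarun 1/24; Usha 1/8; Vikram 1/24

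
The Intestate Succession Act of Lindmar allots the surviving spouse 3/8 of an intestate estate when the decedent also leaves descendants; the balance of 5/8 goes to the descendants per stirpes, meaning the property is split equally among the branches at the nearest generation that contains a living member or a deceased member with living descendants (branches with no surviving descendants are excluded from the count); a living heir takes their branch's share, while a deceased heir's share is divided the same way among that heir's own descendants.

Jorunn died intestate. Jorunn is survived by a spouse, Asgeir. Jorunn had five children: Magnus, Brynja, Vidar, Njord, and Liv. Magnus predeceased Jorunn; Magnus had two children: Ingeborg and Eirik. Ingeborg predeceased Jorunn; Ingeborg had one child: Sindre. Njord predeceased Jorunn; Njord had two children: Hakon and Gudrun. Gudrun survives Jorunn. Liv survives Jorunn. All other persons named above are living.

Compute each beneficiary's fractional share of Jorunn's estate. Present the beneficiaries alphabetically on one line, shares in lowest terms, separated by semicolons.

Asgeir, as surviving spouse, takes 3/8.
The remaining 5/8 passes to Jorunn's descendants per stirpes.
The 5/8 is divided into 5 equal shares of 1/8 among Magnus, Brynja, Vidar, Njord, Liv.
Magnus predeceased; the 1/8 allotted to Magnus's branch passes to Magnus's issue by representation.
The 1/8 is divided into 2 equal shares of 1/16 among Ingeborg, Eirik.
Ingeborg predeceased; the 1/16 allotted to Ingeborg's branch passes to Ingeborg's issue by representation.
Sindre is the sole taker at this level and receives the full 1/16.
Eirik is living and takes 1/16.
Brynja is living and takes 1/8.
Vidar is living and takes 1/8.
Njord predeceased; the 1/8 allotted to Njord's branch passes to Njord's issue by representation.
The 1/8 is divided into 2 equal shares of 1/16 among Hakon, Gudrun.
Hakon is living and takes 1/16.
Gudrun is living and takes 1/16.
Liv is living and takes 1/8.

Asgeir 3/8; Brynja 1/8; Eirik 1/16; Gudrun 1/16; Hakon 1/16; Liv 1/8; Sindre 1/16; Vidar 1/8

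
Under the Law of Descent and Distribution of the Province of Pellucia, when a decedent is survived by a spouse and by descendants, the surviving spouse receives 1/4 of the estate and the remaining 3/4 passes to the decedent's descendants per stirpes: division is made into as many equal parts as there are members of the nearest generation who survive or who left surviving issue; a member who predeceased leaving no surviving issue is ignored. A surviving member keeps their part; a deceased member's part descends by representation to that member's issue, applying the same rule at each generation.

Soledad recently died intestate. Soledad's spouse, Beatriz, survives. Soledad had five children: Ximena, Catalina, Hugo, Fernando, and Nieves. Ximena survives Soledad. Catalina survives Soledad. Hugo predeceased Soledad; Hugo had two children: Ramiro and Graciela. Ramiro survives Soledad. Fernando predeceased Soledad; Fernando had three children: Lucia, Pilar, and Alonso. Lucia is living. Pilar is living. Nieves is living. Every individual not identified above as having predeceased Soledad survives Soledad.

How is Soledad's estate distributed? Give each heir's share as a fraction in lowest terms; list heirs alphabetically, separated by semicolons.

Beatriz, as surviving spouse, takes 1/4.
The remaining 3/4 passes to Soledad's descendants per stirpes.
The 3/4 is divided into 5 equal shares of 3/20 among Ximena, Catalina, Hugo, Fernando, Nieves.
Ximena is living and takes 3/20.
Catalina is living and takes 3/20.
Hugo predeceased; the 3/20 allotted to Hugo's branch passes to Hugo's issue by representation.
The 3/20 is divided into 2 equal shares of 3/40 among Ramiro, Graciela.
Ramiro is living and takes 3/40.
Graciela is living and takes 3/40.
Fernando predeceased; the 3/20 allotted to Fernando's branch passes to Fernando's issue by representation.
The 3/20 is divided into 3 equal shares of 1/20 among Lucia, Pilar, Alonso.
Lucia is living and takes 1/20.
Pilar is living and takes 1/20.
Alonso is living and takes 1/20.
Nieves is living and takes 3/20.

Alonso 1/20; Beatriz 1/4; Catalina 3/20; Graciela 3/40; Lucia 1/20; Nieves 3/20; Pilar 1/20; Ramiro 3/40; Ximena 3/20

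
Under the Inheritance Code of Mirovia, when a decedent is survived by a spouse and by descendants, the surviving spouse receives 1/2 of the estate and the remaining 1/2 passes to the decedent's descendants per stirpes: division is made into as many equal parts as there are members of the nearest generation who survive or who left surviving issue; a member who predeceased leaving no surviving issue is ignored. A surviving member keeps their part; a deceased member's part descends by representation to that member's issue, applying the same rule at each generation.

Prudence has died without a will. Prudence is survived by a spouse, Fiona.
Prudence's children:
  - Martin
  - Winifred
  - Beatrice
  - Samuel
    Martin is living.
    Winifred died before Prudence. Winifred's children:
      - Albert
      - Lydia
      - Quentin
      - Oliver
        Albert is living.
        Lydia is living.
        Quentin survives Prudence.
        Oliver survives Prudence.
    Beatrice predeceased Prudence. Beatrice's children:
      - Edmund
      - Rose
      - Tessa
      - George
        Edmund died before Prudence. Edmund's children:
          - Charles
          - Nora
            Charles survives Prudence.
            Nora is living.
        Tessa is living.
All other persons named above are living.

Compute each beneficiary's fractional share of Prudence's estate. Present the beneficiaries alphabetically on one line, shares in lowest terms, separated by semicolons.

Albert 1/32; Charles 1/64; Fiona 1/2; George 1/32; Lydia 1/32; Martin 1/8; Nora 1/64; Oliver 1/32; Quentin 1/32; Rose 1/32; Samuel 1/8; Tessa 1/32

Fiona, as surviving spouse, takes 1/2.
The remaining 1/2 passes to Prudence's descendants per stirpes.
The 1/2 is divided into 4 equal shares of 1/8 among Martin, Winifred, Beatrice, Samuel.
Martin is living and takes 1/8.
Winifred predeceased; the 1/8 allotted to Winifred's branch passes to Winifred's issue by representation.
The 1/8 is divided into 4 equal shares of 1/32 among Albert, Lydia, Quentin, Oliver.
Albert is living and takes 1/32.
Lydia is living and takes 1/32.
Quentin is living and takes 1/32.
Oliver is living and takes 1/32.
Beatrice predeceased; the 1/8 allotted to Beatrice's branch passes to Beatrice's issue by representation.
The 1/8 is divided into 4 equal shares of 1/32 among Edmund, Rose, Tessa, George.
Edmund predeceased; the 1/32 allotted to Edmund's branch passes to Edmund's issue by representation.
The 1/32 is divided into 2 equal shares of 1/64 among Charles, Nora.
Charles is living and takes 1/64.
Nora is living and takes 1/64.
Rose is living and takes 1/32.
Tessa is living and takes 1/32.
George is living and takes 1/32.
Samuel is living and takes 1/8.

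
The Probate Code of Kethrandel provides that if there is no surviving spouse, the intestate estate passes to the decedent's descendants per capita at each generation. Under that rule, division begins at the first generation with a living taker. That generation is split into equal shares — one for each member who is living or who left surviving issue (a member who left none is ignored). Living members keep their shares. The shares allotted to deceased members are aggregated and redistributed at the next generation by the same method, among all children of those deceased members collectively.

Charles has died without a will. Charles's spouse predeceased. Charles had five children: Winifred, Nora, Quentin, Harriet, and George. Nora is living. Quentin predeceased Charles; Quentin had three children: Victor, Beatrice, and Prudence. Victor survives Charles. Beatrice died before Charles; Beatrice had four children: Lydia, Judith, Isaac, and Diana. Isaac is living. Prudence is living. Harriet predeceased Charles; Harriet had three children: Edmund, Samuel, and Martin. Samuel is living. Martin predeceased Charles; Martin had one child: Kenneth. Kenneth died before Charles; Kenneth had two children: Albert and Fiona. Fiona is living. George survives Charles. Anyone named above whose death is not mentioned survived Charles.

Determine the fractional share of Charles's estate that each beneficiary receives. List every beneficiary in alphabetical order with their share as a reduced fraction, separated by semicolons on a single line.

There is no surviving spouse, so the entire estate passes to Charles's descendants per capita at each generation.
At generation 1 (Winifred, Nora, Quentin, Harriet, George) there are 5 shares of (1)/5 = 1/5 each.
Living: Winifred, Nora, and George — each takes 1/5.
Deceased: Quentin and Harriet. Their combined 2/5 is pooled and carried to generation 2.
At generation 2 (Victor, Beatrice, Prudence, Edmund, Samuel, Martin) there are 6 shares of (2/5)/6 = 1/15 each.
Living: Victor, Prudence, Edmund, and Samuel — each takes 1/15.
Deceased: Beatrice and Martin. Their combined 2/15 is pooled and carried to generation 3.
At generation 3 (Lydia, Judith, Isaac, Diana, Kenneth) there are 5 shares of (2/15)/5 = 2/75 each.
Living: Lydia, Judith, Isaac, and Diana — each takes 2/75.
Deceased: Kenneth. That 2/75 share is carried to generation 4.
At generation 4 (Albert, Fiona) there are 2 shares of (2/75)/2 = 1/75 each.
Living: Albert and Fiona — each takes 1/75.

Albert 1/75; Diana 2/75; Edmund 1/15; Fiona 1/75; George 1/5; Isaac 2/75; Judith 2/75; Lydia 2/75; Nora 1/5; Prudence 1/15; Samuel 1/15; Victor 1/15; Winifred 1/5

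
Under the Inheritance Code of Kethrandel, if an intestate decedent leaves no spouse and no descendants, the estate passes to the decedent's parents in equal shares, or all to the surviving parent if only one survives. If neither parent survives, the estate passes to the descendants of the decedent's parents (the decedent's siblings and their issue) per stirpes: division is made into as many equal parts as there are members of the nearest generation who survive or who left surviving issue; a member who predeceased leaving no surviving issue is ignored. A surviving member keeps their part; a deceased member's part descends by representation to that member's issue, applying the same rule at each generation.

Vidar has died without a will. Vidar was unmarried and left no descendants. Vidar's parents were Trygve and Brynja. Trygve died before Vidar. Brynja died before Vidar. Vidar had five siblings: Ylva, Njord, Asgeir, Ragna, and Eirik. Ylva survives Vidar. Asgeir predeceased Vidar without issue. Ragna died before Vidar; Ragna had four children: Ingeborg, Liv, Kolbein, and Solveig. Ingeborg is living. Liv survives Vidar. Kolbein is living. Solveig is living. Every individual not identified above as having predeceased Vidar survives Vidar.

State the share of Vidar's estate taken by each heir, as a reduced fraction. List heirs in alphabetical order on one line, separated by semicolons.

Eirik 1/4; Ingeborg 1/16; Kolbein 1/16; Liv 1/16; Njord 1/4; Solveig 1/16; Ylva 1/4

Neither parent survives and there are no descendants, so the estate passes to Vidar's siblings and their issue per stirpes.
Asgeir left no surviving issue, so that branch lapses and is disregarded.
The estate is divided into 4 equal shares of 1/4 among Ylva, Njord, Ragna, Eirik.
Ylva is living and takes 1/4.
Njord is living and takes 1/4.
Ragna predeceased; the 1/4 allotted to Ragna's branch passes to Ragna's issue by representation.
The 1/4 is divided into 4 equal shares of 1/16 among Ingeborg, Liv, Kolbein, Solveig.
Ingeborg is living and takes 1/16.
Liv is living and takes 1/16.
Kolbein is living and takes 1/16.
Solveig is living and takes 1/16.
Eirik is living and takes 1/4.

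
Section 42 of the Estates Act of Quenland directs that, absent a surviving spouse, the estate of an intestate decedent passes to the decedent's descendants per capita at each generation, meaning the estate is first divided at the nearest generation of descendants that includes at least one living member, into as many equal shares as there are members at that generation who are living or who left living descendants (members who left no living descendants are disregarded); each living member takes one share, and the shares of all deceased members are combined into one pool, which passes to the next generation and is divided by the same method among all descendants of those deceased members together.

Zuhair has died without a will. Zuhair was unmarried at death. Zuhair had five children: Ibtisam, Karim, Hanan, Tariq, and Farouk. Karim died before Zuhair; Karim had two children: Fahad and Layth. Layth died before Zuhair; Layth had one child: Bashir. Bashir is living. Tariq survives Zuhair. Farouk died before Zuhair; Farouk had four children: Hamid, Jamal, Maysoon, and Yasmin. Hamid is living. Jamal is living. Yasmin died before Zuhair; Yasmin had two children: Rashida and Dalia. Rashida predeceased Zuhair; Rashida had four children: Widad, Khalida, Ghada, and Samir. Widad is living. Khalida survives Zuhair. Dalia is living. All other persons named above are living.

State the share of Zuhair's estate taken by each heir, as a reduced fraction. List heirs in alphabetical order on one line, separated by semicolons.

There is no surviving spouse, so the entire estate passes to Zuhair's descendants per capita at each generation.
At generation 1 (Ibtisam, Karim, Hanan, Tariq, Farouk) there are 5 shares of (1)/5 = 1/5 each.
Living: Ibtisam, Hanan, and Tariq — each takes 1/5.
Deceased: Karim and Farouk. Their combined 2/5 is pooled and carried to generation 2.
At generation 2 (Fahad, Layth, Hamid, Jamal, Maysoon, Yasmin) there are 6 shares of (2/5)/6 = 1/15 each.
Living: Fahad, Hamid, Jamal, and Maysoon — each takes 1/15.
Deceased: Layth and Yasmin. Their combined 2/15 is pooled and carried to generation 3.
At generation 3 (Bashir, Rashida, Dalia) there are 3 shares of (2/15)/3 = 2/45 each.
Living: Bashir and Dalia — each takes 2/45.
Deceased: Rashida. That 2/45 share is carried to generation 4.
At generation 4 (Widad, Khalida, Ghada, Samir) there are 4 shares of (2/45)/4 = 1/90 each.
Living: Widad, Khalida, Ghada, and Samir — each takes 1/90.

Bashir 2/45; Dalia 2/45; Fahad 1/15; Ghada 1/90; Hamid 1/15; Hanan 1/5; Ibtisam 1/5; Jamal 1/15; Khalida 1/90; Maysoon 1/15; Samir 1/90; Tariq 1/5; Widad 1/90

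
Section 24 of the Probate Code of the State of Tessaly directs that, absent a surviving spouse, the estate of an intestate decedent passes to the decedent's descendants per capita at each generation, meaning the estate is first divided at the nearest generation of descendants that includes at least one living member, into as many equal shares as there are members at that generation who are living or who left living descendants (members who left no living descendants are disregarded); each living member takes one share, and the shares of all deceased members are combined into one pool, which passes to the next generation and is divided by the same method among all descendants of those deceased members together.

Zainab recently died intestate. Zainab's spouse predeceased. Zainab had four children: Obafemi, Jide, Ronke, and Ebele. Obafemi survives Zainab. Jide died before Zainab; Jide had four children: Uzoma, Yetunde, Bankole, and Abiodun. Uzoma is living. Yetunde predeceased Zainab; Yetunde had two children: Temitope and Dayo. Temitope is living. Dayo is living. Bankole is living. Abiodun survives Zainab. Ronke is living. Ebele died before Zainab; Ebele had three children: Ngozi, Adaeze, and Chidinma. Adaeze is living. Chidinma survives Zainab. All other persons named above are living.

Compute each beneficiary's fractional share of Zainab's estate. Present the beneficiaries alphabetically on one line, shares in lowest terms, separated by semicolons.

There is no surviving spouse, so the entire estate passes to Zainab's descendants per capita at each generation.
At generation 1 (Obafemi, Jide, Ronke, Ebele) there are 4 shares of (1)/4 = 1/4 each.
Living: Obafemi and Ronke — each takes 1/4.
Deceased: Jide and Ebele. Their combined 1/2 is pooled and carried to generation 2.
At generation 2 (Uzoma, Yetunde, Bankole, Abiodun, Ngozi, Adaeze, Chidinma) there are 7 shares of (1/2)/7 = 1/14 each.
Living: Uzoma, Bankole, Abiodun, Ngozi, Adaeze, and Chidinma — each takes 1/14.
Deceased: Yetunde. That 1/14 share is carried to generation 3.
At generation 3 (Temitope, Dayo) there are 2 shares of (1/14)/2 = 1/28 each.
Living: Temitope and Dayo — each takes 1/28.

Abiodun 1/14; Adaeze 1/14; Bankole 1/14; Chidinma 1/14; Dayo 1/28; Ngozi 1/14; Obafemi 1/4; Ronke 1/4; Temitope 1/28; Uzoma 1/14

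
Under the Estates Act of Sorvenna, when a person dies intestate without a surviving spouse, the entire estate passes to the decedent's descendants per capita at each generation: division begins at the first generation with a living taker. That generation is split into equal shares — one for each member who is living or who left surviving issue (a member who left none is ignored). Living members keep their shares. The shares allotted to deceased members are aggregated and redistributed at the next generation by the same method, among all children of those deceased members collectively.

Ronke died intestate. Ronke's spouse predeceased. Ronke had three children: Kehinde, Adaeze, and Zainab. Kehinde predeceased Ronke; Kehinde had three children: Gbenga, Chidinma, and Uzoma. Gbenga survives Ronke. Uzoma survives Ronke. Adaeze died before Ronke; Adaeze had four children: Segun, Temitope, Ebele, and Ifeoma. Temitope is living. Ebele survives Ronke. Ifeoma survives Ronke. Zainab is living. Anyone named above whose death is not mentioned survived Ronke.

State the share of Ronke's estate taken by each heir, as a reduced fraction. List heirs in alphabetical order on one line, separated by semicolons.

There is no surviving spouse, so the entire estate passes to Ronke's descendants per capita at each generation.
At generation 1 (Kehinde, Adaeze, Zainab) there are 3 shares of (1)/3 = 1/3 each.
Living: Zainab — each takes 1/3.
Deceased: Kehinde and Adaeze. Their combined 2/3 is pooled and carried to generation 2.
At generation 2 (Gbenga, Chidinma, Uzoma, Segun, Temitope, Ebele, Ifeoma) there are 7 shares of (2/3)/7 = 2/21 each.
Living: Gbenga, Chidinma, Uzoma, Segun, Temitope, Ebele, and Ifeoma — each takes 2/21.

Chidinma 2/21; Ebele 2/21; Gbenga 2/21; Ifeoma 2/21; Segun 2/21; Temitope 2/21; Uzoma 2/21; Zainab 1/3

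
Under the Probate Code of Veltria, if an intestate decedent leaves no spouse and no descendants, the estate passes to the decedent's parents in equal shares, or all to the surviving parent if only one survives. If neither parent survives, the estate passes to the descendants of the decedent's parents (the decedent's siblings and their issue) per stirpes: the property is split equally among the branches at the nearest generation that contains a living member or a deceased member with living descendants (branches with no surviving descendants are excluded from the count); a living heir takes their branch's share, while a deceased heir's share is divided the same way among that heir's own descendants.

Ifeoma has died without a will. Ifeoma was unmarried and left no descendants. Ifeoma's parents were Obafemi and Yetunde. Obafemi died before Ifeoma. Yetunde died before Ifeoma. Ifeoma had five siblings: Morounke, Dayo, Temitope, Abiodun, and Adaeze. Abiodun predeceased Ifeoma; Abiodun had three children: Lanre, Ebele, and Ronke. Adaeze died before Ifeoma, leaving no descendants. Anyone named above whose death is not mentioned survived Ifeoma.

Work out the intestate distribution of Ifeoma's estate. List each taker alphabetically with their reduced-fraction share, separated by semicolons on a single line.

Dayo 1/4; Ebele 1/12; Lanre 1/12; Morounke 1/4; Ronke 1/12; Temitope 1/4

Neither parent survives and there are no descendants, so the estate passes to Ifeoma's siblings and their issue per stirpes.
Adaeze left no surviving issue, so that branch lapses and is disregarded.
The estate is divided into 4 equal shares of 1/4 among Morounke, Dayo, Temitope, Abiodun.
Morounke is living and takes 1/4.
Dayo is living and takes 1/4.
Temitope is living and takes 1/4.
Abiodun predeceased; the 1/4 allotted to Abiodun's branch passes to Abiodun's issue by representation.
The 1/4 is divided into 3 equal shares of 1/12 among Lanre, Ebele, Ronke.
Lanre is living and takes 1/12.
Ebele is living and takes 1/12.
Ronke is living and takes 1/12.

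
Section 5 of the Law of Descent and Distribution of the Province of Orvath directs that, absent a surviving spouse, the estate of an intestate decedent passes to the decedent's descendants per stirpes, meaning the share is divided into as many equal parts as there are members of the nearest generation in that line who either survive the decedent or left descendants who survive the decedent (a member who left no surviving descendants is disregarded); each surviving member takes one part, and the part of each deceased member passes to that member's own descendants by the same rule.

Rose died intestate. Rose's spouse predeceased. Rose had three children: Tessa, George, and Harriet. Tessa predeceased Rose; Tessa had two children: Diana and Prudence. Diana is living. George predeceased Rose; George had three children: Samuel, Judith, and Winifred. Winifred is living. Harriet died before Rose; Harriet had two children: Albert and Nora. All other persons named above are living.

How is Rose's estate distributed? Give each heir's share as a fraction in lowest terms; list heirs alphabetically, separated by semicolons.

There is no surviving spouse, so the entire estate passes to Rose's descendants per stirpes.
The estate is divided into 3 equal shares of 1/3 among Tessa, George, Harriet.
Tessa predeceased; the 1/3 allotted to Tessa's branch passes to Tessa's issue by representation.
The 1/3 is divided into 2 equal shares of 1/6 among Diana, Prudence.
Diana is living and takes 1/6.
Prudence is living and takes 1/6.
George predeceased; the 1/3 allotted to George's branch passes to George's issue by representation.
The 1/3 is divided into 3 equal shares of 1/9 among Samuel, Judith, Winifred.
Samuel is living and takes 1/9.
Judith is living and takes 1/9.
Winifred is living and takes 1/9.
Harriet predeceased; the 1/3 allotted to Harriet's branch passes to Harriet's issue by representation.
The 1/3 is divided into 2 equal shares of 1/6 among Albert, Nora.
Albert is living and takes 1/6.
Nora is living and takes 1/6.

Albert 1/6; Diana 1/6; Judith 1/9; Nora 1/6; Prudence 1/6; Samuel 1/9; Winifred 1/9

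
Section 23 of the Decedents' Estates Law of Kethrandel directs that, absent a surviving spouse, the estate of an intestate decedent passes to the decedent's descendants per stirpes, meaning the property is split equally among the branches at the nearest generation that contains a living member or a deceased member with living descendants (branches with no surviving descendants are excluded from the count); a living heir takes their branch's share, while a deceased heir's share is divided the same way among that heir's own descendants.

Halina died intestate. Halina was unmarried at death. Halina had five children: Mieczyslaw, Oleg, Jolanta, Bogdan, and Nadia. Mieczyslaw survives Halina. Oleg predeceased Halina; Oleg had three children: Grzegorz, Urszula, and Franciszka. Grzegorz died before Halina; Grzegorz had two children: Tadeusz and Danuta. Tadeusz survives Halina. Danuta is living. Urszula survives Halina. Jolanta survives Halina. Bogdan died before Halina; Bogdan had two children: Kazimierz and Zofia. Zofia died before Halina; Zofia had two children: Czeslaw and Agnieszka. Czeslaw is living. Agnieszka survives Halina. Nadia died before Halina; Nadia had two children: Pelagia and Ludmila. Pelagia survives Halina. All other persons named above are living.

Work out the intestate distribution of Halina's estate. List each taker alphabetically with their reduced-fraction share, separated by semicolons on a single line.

Agnieszka 1/20; Czeslaw 1/20; Danuta 1/30; Franciszka 1/15; Jolanta 1/5; Kazimierz 1/10; Ludmila 1/10; Mieczyslaw 1/5; Pelagia 1/10; Tadeusz 1/30; Urszula 1/15

There is no surviving spouse, so the entire estate passes to Halina's descendants per stirpes.
The estate is divided into 5 equal shares of 1/5 among Mieczyslaw, Oleg, Jolanta, Bogdan, Nadia.
Mieczyslaw is living and takes 1/5.
Oleg predeceased; the 1/5 allotted to Oleg's branch passes to Oleg's issue by representation.
The 1/5 is divided into 3 equal shares of 1/15 among Grzegorz, Urszula, Franciszka.
Grzegorz predeceased; the 1/15 allotted to Grzegorz's branch passes to Grzegorz's issue by representation.
The 1/15 is divided into 2 equal shares of 1/30 among Tadeusz, Danuta.
Tadeusz is living and takes 1/30.
Danuta is living and takes 1/30.
Urszula is living and takes 1/15.
Franciszka is living and takes 1/15.
Jolanta is living and takes 1/5.
Bogdan predeceased; the 1/5 allotted to Bogdan's branch passes to Bogdan's issue by representation.
The 1/5 is divided into 2 equal shares of 1/10 among Kazimierz, Zofia.
Kazimierz is living and takes 1/10.
Zofia predeceased; the 1/10 allotted to Zofia's branch passes to Zofia's issue by representation.
The 1/10 is divided into 2 equal shares of 1/20 among Czeslaw, Agnieszka.
Czeslaw is living and takes 1/20.
Agnieszka is living and takes 1/20.
Nadia predeceased; the 1/5 allotted to Nadia's branch passes to Nadia's issue by representation.
The 1/5 is divided into 2 equal shares of 1/10 among Pelagia, Ludmila.
Pelagia is living and takes 1/10.
Ludmila is living and takes 1/10.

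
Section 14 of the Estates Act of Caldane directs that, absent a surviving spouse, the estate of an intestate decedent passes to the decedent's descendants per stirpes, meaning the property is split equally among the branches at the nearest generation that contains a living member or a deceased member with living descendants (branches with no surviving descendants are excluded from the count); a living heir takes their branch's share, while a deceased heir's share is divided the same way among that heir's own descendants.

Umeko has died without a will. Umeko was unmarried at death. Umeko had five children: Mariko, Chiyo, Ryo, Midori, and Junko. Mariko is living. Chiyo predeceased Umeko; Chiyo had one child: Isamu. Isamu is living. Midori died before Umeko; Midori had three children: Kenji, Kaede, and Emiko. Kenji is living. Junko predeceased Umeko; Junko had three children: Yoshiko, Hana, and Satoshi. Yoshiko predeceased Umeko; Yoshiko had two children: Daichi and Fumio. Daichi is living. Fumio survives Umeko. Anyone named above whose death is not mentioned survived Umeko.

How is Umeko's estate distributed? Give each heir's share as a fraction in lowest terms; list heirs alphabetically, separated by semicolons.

Daichi 1/30; Emiko 1/15; Fumio 1/30; Hana 1/15; Isamu 1/5; Kaede 1/15; Kenji 1/15; Mariko 1/5; Ryo 1/5; Satoshi 1/15

There is no surviving spouse, so the entire estate passes to Umeko's descendants per stirpes.
The estate is divided into 5 equal shares of 1/5 among Mariko, Chiyo, Ryo, Midori, Junko.
Mariko is living and takes 1/5.
Chiyo predeceased; the 1/5 allotted to Chiyo's branch passes to Chiyo's issue by representation.
Isamu is the sole taker at this level and receives the full 1/5.
Ryo is living and takes 1/5.
Midori predeceased; the 1/5 allotted to Midori's branch passes to Midori's issue by representation.
The 1/5 is divided into 3 equal shares of 1/15 among Kenji, Kaede, Emiko.
Kenji is living and takes 1/15.
Kaede is living and takes 1/15.
Emiko is living and takes 1/15.
Junko predeceased; the 1/5 allotted to Junko's branch passes to Junko's issue by representation.
The 1/5 is divided into 3 equal shares of 1/15 among Yoshiko, Hana, Satoshi.
Yoshiko predeceased; the 1/15 allotted to Yoshiko's branch passes to Yoshiko's issue by representation.
The 1/15 is divided into 2 equal shares of 1/30 among Daichi, Fumio.
Daichi is living and takes 1/30.
Fumio is living and takes 1/30.
Hana is living and takes 1/15.
Satoshi is living and takes 1/15.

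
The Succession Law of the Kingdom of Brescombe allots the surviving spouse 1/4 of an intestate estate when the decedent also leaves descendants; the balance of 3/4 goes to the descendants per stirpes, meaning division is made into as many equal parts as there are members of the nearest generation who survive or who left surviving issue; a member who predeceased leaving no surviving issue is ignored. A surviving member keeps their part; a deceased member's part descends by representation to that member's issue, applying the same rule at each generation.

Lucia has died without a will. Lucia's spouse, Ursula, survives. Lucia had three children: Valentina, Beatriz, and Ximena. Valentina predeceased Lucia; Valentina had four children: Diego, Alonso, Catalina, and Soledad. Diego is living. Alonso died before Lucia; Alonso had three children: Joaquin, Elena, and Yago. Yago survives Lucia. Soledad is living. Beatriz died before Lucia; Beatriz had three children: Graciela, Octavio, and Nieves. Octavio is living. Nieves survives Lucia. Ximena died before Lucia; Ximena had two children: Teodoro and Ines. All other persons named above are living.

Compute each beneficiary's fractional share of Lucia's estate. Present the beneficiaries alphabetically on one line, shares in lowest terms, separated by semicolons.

Catalina 1/16; Diego 1/16; Elena 1/48; Graciela 1/12; Ines 1/8; Joaquin 1/48; Nieves 1/12; Octavio 1/12; Soledad 1/16; Teodoro 1/8; Ursula 1/4; Yago 1/48

Ursula, as surviving spouse, takes 1/4.
The remaining 3/4 passes to Lucia's descendants per stirpes.
The 3/4 is divided into 3 equal shares of 1/4 among Valentina, Beatriz, Ximena.
Valentina predeceased; the 1/4 allotted to Valentina's branch passes to Valentina's issue by representation.
The 1/4 is divided into 4 equal shares of 1/16 among Diego, Alonso, Catalina, Soledad.
Diego is living and takes 1/16.
Alonso predeceased; the 1/16 allotted to Alonso's branch passes to Alonso's issue by representation.
The 1/16 is divided into 3 equal shares of 1/48 among Joaquin, Elena, Yago.
Joaquin is living and takes 1/48.
Elena is living and takes 1/48.
Yago is living and takes 1/48.
Catalina is living and takes 1/16.
Soledad is living and takes 1/16.
Beatriz predeceased; the 1/4 allotted to Beatriz's branch passes to Beatriz's issue by representation.
The 1/4 is divided into 3 equal shares of 1/12 among Graciela, Octavio, Nieves.
Graciela is living and takes 1/12.
Octavio is living and takes 1/12.
Nieves is living and takes 1/12.
Ximena predeceased; the 1/4 allotted to Ximena's branch passes to Ximena's issue by representation.
The 1/4 is divided into 2 equal shares of 1/8 among Teodoro, Ines.
Teodoro is living and takes 1/8.
Ines is living and takes 1/8.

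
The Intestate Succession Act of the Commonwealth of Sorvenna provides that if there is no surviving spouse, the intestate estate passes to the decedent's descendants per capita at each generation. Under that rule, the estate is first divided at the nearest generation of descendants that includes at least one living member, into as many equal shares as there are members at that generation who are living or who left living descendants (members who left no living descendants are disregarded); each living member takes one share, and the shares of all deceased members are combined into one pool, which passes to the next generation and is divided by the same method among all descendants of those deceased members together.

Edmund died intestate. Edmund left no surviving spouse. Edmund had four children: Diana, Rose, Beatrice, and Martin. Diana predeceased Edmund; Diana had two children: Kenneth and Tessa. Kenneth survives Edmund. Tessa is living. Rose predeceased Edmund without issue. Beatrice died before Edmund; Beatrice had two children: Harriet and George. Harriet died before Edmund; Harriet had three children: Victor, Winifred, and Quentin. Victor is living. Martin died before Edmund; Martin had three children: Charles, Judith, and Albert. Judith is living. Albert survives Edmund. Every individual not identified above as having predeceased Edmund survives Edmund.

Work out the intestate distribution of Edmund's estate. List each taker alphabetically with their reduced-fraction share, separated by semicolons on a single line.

There is no surviving spouse, so the entire estate passes to Edmund's descendants per capita at each generation.
No one at generation 1 (Diana, Beatrice, Martin) is living; moving to the next generation.
At generation 2 (Kenneth, Tessa, Harriet, George, Charles, Judith, Albert) there are 7 shares of (1)/7 = 1/7 each.
Living: Kenneth, Tessa, George, Charles, Judith, and Albert — each takes 1/7.
Deceased: Harriet. That 1/7 share is carried to generation 3.
At generation 3 (Victor, Winifred, Quentin) there are 3 shares of (1/7)/3 = 1/21 each.
Living: Victor, Winifred, and Quentin — each takes 1/21.

Albert 1/7; Charles 1/7; George 1/7; Judith 1/7; Kenneth 1/7; Quentin 1/21; Tessa 1/7; Victor 1/21; Winifred 1/21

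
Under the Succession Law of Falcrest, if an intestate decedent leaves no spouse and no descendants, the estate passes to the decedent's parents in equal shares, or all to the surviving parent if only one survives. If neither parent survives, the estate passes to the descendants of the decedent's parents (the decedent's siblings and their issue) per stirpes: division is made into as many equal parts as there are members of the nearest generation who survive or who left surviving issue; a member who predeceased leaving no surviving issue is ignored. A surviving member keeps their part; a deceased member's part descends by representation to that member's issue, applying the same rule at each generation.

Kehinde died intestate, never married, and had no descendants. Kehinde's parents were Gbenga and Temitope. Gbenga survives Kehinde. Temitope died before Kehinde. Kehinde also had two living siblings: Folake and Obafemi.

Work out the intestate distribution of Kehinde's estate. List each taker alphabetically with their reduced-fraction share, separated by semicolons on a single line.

Gbenga 1

Only one parent, Gbenga, survives, so Gbenga takes the entire estate. The siblings take nothing because a surviving parent has priority.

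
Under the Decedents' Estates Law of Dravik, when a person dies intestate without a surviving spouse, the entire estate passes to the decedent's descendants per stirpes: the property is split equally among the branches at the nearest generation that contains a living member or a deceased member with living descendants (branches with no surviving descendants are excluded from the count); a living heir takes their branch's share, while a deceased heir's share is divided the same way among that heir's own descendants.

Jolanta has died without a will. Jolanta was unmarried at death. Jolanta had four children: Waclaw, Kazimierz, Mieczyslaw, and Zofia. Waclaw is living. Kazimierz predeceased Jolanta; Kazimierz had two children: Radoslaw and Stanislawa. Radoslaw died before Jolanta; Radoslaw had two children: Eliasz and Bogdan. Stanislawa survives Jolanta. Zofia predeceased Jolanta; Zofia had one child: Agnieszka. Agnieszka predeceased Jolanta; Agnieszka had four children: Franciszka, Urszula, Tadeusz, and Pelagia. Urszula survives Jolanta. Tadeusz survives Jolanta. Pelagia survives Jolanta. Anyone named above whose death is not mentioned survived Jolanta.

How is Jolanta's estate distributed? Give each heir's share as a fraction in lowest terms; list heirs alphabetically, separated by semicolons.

Bogdan 1/16; Eliasz 1/16; Franciszka 1/16; Mieczyslaw 1/4; Pelagia 1/16; Stanislawa 1/8; Tadeusz 1/16; Urszula 1/16; Waclaw 1/4

There is no surviving spouse, so the entire estate passes to Jolanta's descendants per stirpes.
The estate is divided into 4 equal shares of 1/4 among Waclaw, Kazimierz, Mieczyslaw, Zofia.
Waclaw is living and takes 1/4.
Kazimierz predeceased; the 1/4 allotted to Kazimierz's branch passes to Kazimierz's issue by representation.
The 1/4 is divided into 2 equal shares of 1/8 among Radoslaw, Stanislawa.
Radoslaw predeceased; the 1/8 allotted to Radoslaw's branch passes to Radoslaw's issue by representation.
The 1/8 is divided into 2 equal shares of 1/16 among Eliasz, Bogdan.
Eliasz is living and takes 1/16.
Bogdan is living and takes 1/16.
Stanislawa is living and takes 1/8.
Mieczyslaw is living and takes 1/4.
Zofia predeceased; the 1/4 allotted to Zofia's branch passes to Zofia's issue by representation.
Agnieszka's line is the sole branch at this level, so the full 1/4 passes to Agnieszka's issue by representation.
The 1/4 is divided into 4 equal shares of 1/16 among Franciszka, Urszula, Tadeusz, Pelagia.
Franciszka is living and takes 1/16.
Urszula is living and takes 1/16.
Tadeusz is living and takes 1/16.
Pelagia is living and takes 1/16.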